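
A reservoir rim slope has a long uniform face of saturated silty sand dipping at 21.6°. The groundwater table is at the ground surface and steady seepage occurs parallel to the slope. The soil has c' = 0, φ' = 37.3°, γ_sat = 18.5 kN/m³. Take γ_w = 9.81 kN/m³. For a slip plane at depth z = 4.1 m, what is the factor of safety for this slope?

With seepage parallel to the slope and the water table at the surface, the effective normal stress on the slip plane uses the buoyant unit weight γ' = γ_sat − γ_w while the driving shear stress uses γ_sat:
FS = [c' + γ' z cos²β tanφ'] / [γ_sat z sinβ cosβ]
(For c' = 0 this reduces to FS = (γ'/γ_sat)·tanφ'/tanβ.)
γ' = 18.5 − 9.81 = 8.69 kN/m³
Numerator = 0.0 + 8.69·4.1·cos²21.6°·tan37.3° = 0.0 + 8.69·4.1·0.8645·0.7618 = 23.464 kPa
Denominator = 18.5·4.1·sin21.6°·cos21.6° = 18.5·4.1·0.3681·0.9298 = 25.961 kPa
FS = 23.464 / 25.961 = 0.904

FS = 0.90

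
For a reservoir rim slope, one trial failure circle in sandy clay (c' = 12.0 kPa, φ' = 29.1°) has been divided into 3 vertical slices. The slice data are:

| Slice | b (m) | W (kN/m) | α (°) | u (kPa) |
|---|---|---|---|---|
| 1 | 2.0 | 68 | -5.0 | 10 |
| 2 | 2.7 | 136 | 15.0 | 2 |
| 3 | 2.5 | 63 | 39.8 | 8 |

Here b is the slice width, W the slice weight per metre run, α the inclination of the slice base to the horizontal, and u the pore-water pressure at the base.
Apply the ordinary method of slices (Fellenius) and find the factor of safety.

FS = 2.96

Ordinary method of slices: FS = Σ[c'·Δl_i + (W_i cosα_i − u_i·Δl_i)·tanφ'] / Σ W_i sinα_i, with Δl_i = b_i / cosα_i.
Slice 1: Δl = 2.0/cos(-5.0°) = 2.008 m; N'_1 = 68·cos(-5.0°) − 10·2.008 = 47.7; c'Δl = 24.09; W sinα = -5.9
Slice 2: Δl = 2.7/cos15.0° = 2.795 m; N'_2 = 136·cos15.0° − 2·2.795 = 125.8; c'Δl = 33.54; W sinα = 35.2
Slice 3: Δl = 2.5/cos39.8° = 3.254 m; N'_3 = 63·cos39.8° − 8·3.254 = 22.4; c'Δl = 39.05; W sinα = 40.3
Σc'Δl = 96.7 kN/m; ΣN' = 195.8 kN/m; ΣW sinα = 69.6 kN/m
Resisting = 96.7 + 195.8·tan29.1° = 96.7 + 109.0 = 205.7 kN/m
FS = 205.7 / 69.6 = 2.955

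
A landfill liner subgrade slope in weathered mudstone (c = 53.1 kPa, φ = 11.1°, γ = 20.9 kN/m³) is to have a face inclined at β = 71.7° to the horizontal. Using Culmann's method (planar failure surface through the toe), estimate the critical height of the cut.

Culmann's analysis gives the critical failure plane at α_cr = (β + φ)/2 = (71.7 + 11.1)/2 = 41.4°, and the critical height
H_c = (4c/γ) · sinβ cosφ / [1 − cos(β − φ)]
    = (4·53.1/20.9) · sin71.7°·cos11.1° / [1 − cos(60.6°)]
    = 10.163 · 0.9494·0.9813 / [1 − 0.4909]
    = 10.163 · 0.9317 / 0.5091
    = 18.60 m

H_c = 18.60 m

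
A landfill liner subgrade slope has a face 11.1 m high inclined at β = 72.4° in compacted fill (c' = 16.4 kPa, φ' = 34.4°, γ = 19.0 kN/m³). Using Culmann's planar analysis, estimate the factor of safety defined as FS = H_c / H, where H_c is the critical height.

H_c = (4c'/γ) · sinβ cosφ' / [1 − cos(β − φ')]
    = (4·16.4/19.0) · sin72.4°·cos34.4° / [1 − cos38.0°]
    = 3.453 · 0.7865 / 0.2120 = 12.81 m
FS = H_c / H = 12.81 / 11.1 = 1.154

FS = 1.15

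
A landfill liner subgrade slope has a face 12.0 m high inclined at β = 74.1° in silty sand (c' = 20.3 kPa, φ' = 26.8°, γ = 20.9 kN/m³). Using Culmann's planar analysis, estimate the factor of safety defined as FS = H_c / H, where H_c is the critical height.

H_c = (4c'/γ) · sinβ cosφ' / [1 − cos(β − φ')]
    = (4·20.3/20.9) · sin74.1°·cos26.8° / [1 − cos47.3°]
    = 3.885 · 0.8584 / 0.3218 = 10.36 m
FS = H_c / H = 10.36 / 12.0 = 0.864

FS = 0.86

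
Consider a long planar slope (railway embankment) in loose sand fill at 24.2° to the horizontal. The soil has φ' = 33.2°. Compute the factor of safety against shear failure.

FS = 1.46

For a dry cohesionless infinite slope the factor of safety is FS = tanφ' / tanβ.
FS = tan33.2° / tan24.2° = 0.6544 / 0.4494 = 1.456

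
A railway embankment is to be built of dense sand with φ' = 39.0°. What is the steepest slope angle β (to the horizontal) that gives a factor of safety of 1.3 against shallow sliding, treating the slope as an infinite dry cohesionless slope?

For an infinite dry cohesionless slope FS = tanφ'/tanβ, so tanβ = tanφ' / FS.
tanβ = tan39.0° / 1.3 = 0.8098 / 1.3 = 0.6229
β = arctan(0.6229) = 31.92°

β = 31.9°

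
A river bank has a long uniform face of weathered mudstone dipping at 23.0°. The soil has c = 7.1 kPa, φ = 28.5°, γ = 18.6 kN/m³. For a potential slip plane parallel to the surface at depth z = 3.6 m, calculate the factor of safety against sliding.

For an infinite slope with a slip plane parallel to the surface (no pore pressure): FS = [c + γz cos²β tanφ] / [γz sinβ cosβ].
γz = 18.6·3.6 = 66.96 kN/m²
Numerator = 7.1 + 66.96·cos²23.0°·tan28.5° = 7.1 + 66.96·0.8473·0.5430 = 37.906 kPa
Denominator = 66.96·sin23.0°·cos23.0° = 66.96·0.3907·0.9205 = 24.083 kPa
FS = 37.906 / 24.083 = 1.574

FS = 1.57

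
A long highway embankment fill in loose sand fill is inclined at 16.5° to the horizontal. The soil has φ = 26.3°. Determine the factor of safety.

FS = 1.67

For a dry cohesionless infinite slope the factor of safety is FS = tanφ / tanβ.
FS = tan26.3° / tan16.5° = 0.4942 / 0.2962 = 1.668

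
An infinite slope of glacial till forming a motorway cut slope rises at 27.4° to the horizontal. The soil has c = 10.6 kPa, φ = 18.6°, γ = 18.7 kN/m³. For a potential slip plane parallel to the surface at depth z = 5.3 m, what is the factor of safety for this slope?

FS = 0.91

For an infinite slope with a slip plane parallel to the surface (no pore pressure): FS = [c + γz cos²β tanφ] / [γz sinβ cosβ].
γz = 18.7·5.3 = 99.11 kN/m²
Numerator = 10.6 + 99.11·cos²27.4°·tan18.6° = 10.6 + 99.11·0.7882·0.3365 = 36.890 kPa
Denominator = 99.11·sin27.4°·cos27.4° = 99.11·0.4602·0.8878 = 40.494 kPa
FS = 36.890 / 40.494 = 0.911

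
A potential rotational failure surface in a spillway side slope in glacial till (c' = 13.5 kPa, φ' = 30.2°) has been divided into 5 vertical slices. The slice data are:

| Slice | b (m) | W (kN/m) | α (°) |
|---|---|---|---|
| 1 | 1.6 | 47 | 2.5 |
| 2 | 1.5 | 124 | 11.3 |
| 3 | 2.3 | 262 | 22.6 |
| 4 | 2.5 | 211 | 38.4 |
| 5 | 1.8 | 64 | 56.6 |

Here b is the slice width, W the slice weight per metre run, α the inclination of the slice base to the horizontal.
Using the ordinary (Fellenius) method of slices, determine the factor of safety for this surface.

FS = 1.67

Ordinary method of slices: FS = Σ[c'·Δl_i + (W_i cosα_i)·tanφ'] / Σ W_i sinα_i, with Δl_i = b_i / cosα_i.
Slice 1: Δl = 1.6/cos2.5° = 1.602 m; N'_1 = 47·cos2.5° = 47.0; c'Δl = 21.62; W sinα = 2.1
Slice 2: Δl = 1.5/cos11.3° = 1.530 m; N'_2 = 124·cos11.3° = 121.6; c'Δl = 20.65; W sinα = 24.3
Slice 3: Δl = 2.3/cos22.6° = 2.491 m; N'_3 = 262·cos22.6° = 241.9; c'Δl = 33.63; W sinα = 100.7
Slice 4: Δl = 2.5/cos38.4° = 3.190 m; N'_4 = 211·cos38.4° = 165.4; c'Δl = 43.07; W sinα = 131.1
Slice 5: Δl = 1.8/cos56.6° = 3.270 m; N'_5 = 64·cos56.6° = 35.2; c'Δl = 44.14; W sinα = 53.4
Σc'Δl = 163.1 kN/m; ΣN' = 611.0 kN/m; ΣW sinα = 311.5 kN/m
Resisting = 163.1 + 611.0·tan30.2° = 163.1 + 355.6 = 518.7 kN/m
FS = 518.7 / 311.5 = 1.665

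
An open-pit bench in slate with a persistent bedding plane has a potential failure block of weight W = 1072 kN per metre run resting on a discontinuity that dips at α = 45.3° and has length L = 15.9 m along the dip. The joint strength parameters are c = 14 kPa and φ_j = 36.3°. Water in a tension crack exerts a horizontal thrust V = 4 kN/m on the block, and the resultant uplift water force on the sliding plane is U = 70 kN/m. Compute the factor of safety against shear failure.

FS = 0.95

Resolving the block weight along and normal to the plane and applying the Mohr–Coulomb strength on the joint:
N' = W cosα − U − V sinα = 1072·cos45.3° − 70 − 4·sin45.3° = 681.2 kN/m
Driving force T = W sinα + V cosα = 1072·sin45.3° + 4·cos45.3° = 764.8 kN/m
Resisting force R = c·L + N'·tanφ_j = 14·15.9 + 681.2·tan36.3° = 222.6 + 500.4 = 723.0 kN/m
FS = R / T = 723.0 / 764.8 = 0.945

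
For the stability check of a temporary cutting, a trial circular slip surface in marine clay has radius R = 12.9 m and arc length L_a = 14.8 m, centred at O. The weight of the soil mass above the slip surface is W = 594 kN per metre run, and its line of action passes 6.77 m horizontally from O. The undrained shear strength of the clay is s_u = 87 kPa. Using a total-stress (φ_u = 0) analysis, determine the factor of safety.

FS = 4.13

Taking moments about the centre O, the resisting moment is provided by the undrained shear strength acting along the arc:
M_R = s_u·L_a·R = 87·14.80·12.9 = 16610.0 kN·m/m
M_D = W·d = 594·6.77 = 4021.4 kN·m/m
FS = M_R / M_D = 16610.0 / 4021.4 = 4.130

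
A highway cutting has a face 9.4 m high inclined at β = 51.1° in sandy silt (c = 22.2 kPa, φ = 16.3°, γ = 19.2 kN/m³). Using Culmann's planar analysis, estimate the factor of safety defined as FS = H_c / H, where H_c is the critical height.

H_c = (4c/γ) · sinβ cosφ / [1 − cos(β − φ)]
    = (4·22.2/19.2) · sin51.1°·cos16.3° / [1 − cos34.8°]
    = 4.625 · 0.7470 / 0.1789 = 19.32 m
FS = H_c / H = 19.32 / 9.4 = 2.055

FS = 2.05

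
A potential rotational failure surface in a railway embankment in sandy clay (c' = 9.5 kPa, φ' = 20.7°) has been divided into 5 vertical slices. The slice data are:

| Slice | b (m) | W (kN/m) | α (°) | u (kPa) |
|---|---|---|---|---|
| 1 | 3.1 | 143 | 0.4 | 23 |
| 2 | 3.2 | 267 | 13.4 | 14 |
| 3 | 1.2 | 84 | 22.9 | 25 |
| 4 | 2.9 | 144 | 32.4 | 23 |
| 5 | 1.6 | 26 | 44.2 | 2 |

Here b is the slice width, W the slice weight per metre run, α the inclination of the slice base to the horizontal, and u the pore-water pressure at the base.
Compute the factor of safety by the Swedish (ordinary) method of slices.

FS = 1.43

Ordinary method of slices: FS = Σ[c'·Δl_i + (W_i cosα_i − u_i·Δl_i)·tanφ'] / Σ W_i sinα_i, with Δl_i = b_i / cosα_i.
Slice 1: Δl = 3.1/cos0.4° = 3.100 m; N'_1 = 143·cos0.4° − 23·3.100 = 71.7; c'Δl = 29.45; W sinα = 1.0
Slice 2: Δl = 3.2/cos13.4° = 3.290 m; N'_2 = 267·cos13.4° − 14·3.290 = 213.7; c'Δl = 31.25; W sinα = 61.9
Slice 3: Δl = 1.2/cos22.9° = 1.303 m; N'_3 = 84·cos22.9° − 25·1.303 = 44.8; c'Δl = 12.38; W sinα = 32.7
Slice 4: Δl = 2.9/cos32.4° = 3.435 m; N'_4 = 144·cos32.4° − 23·3.435 = 42.6; c'Δl = 32.63; W sinα = 77.2
Slice 5: Δl = 1.6/cos44.2° = 2.232 m; N'_5 = 26·cos44.2° − 2·2.232 = 14.2; c'Δl = 21.20; W sinα = 18.1
Σc'Δl = 126.9 kN/m; ΣN' = 386.9 kN/m; ΣW sinα = 190.8 kN/m
Resisting = 126.9 + 386.9·tan20.7° = 126.9 + 146.2 = 273.1 kN/m
FS = 273.1 / 190.8 = 1.431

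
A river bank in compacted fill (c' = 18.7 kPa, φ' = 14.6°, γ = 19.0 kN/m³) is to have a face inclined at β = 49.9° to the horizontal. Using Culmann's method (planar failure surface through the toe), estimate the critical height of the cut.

Culmann's analysis gives the critical failure plane at α_cr = (β + φ')/2 = (49.9 + 14.6)/2 = 32.2°, and the critical height
H_c = (4c'/γ) · sinβ cosφ' / [1 − cos(β − φ')]
    = (4·18.7/19.0) · sin49.9°·cos14.6° / [1 − cos(35.3°)]
    = 3.937 · 0.7649·0.9677 / [1 − 0.8161]
    = 3.937 · 0.7402 / 0.1839
    = 15.85 m

H_c = 15.85 m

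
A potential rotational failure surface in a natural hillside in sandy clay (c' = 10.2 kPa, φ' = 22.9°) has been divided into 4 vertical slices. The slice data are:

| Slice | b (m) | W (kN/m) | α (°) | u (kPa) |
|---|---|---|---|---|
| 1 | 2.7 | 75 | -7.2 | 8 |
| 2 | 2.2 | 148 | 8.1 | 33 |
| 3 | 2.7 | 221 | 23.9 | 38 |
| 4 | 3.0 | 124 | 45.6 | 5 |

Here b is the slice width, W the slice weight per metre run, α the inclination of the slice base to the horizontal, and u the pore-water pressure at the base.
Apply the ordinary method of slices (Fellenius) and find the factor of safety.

FS = 1.28

Ordinary method of slices: FS = Σ[c'·Δl_i + (W_i cosα_i − u_i·Δl_i)·tanφ'] / Σ W_i sinα_i, with Δl_i = b_i / cosα_i.
Slice 1: Δl = 2.7/cos(-7.2°) = 2.721 m; N'_1 = 75·cos(-7.2°) − 8·2.721 = 52.6; c'Δl = 27.76; W sinα = -9.4
Slice 2: Δl = 2.2/cos8.1° = 2.222 m; N'_2 = 148·cos8.1° − 33·2.222 = 73.2; c'Δl = 22.67; W sinα = 20.9
Slice 3: Δl = 2.7/cos23.9° = 2.953 m; N'_3 = 221·cos23.9° − 38·2.953 = 89.8; c'Δl = 30.12; W sinα = 89.5
Slice 4: Δl = 3.0/cos45.6° = 4.288 m; N'_4 = 124·cos45.6° − 5·4.288 = 65.3; c'Δl = 43.74; W sinα = 88.6
Σc'Δl = 124.3 kN/m; ΣN' = 281.0 kN/m; ΣW sinα = 189.6 kN/m
Resisting = 124.3 + 281.0·tan22.9° = 124.3 + 118.7 = 243.0 kN/m
FS = 243.0 / 189.6 = 1.282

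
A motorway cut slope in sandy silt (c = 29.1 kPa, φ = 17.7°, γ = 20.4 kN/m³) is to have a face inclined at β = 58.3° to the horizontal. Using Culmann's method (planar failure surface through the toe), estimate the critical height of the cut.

H_c = 19.21 m

Culmann's analysis gives the critical failure plane at α_cr = (β + φ)/2 = (58.3 + 17.7)/2 = 38.0°, and the critical height
H_c = (4c/γ) · sinβ cosφ / [1 − cos(β − φ)]
    = (4·29.1/20.4) · sin58.3°·cos17.7° / [1 − cos(40.6°)]
    = 5.706 · 0.8508·0.9527 / [1 − 0.7593]
    = 5.706 · 0.8105 / 0.2407
    = 19.21 m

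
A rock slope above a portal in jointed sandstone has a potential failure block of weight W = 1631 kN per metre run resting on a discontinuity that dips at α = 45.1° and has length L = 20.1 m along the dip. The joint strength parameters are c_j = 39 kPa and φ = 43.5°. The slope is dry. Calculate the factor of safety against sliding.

FS = 1.62

Resolving the block weight along and normal to the plane and applying the Mohr–Coulomb strength on the joint:
N' = W cosα = 1631·cos45.1° = 1151.3 kN/m
Driving force T = W sinα = 1631·sin45.1° = 1155.3 kN/m
Resisting force R = c_j·L + N'·tanφ = 39·20.1 + 1151.3·tan43.5° = 783.9 + 1092.5 = 1876.4 kN/m
FS = R / T = 1876.4 / 1155.3 = 1.624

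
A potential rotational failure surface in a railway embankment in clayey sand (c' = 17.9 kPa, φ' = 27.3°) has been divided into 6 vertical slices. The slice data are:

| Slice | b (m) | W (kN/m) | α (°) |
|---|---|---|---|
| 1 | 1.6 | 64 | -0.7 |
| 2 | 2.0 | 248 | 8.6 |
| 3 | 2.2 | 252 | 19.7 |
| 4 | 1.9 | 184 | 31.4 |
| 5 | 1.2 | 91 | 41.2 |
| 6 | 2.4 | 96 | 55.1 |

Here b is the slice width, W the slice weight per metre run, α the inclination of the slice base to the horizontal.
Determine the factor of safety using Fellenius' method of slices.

FS = 1.90

Ordinary method of slices: FS = Σ[c'·Δl_i + (W_i cosα_i)·tanφ'] / Σ W_i sinα_i, with Δl_i = b_i / cosα_i.
Slice 1: Δl = 1.6/cos(-0.7°) = 1.600 m; N'_1 = 64·cos(-0.7°) = 64.0; c'Δl = 28.64; W sinα = -0.8
Slice 2: Δl = 2.0/cos8.6° = 2.023 m; N'_2 = 248·cos8.6° = 245.2; c'Δl = 36.21; W sinα = 37.1
Slice 3: Δl = 2.2/cos19.7° = 2.337 m; N'_3 = 252·cos19.7° = 237.3; c'Δl = 41.83; W sinα = 84.9
Slice 4: Δl = 1.9/cos31.4° = 2.226 m; N'_4 = 184·cos31.4° = 157.1; c'Δl = 39.85; W sinα = 95.9
Slice 5: Δl = 1.2/cos41.2° = 1.595 m; N'_5 = 91·cos41.2° = 68.5; c'Δl = 28.55; W sinα = 59.9
Slice 6: Δl = 2.4/cos55.1° = 4.195 m; N'_6 = 96·cos55.1° = 54.9; c'Δl = 75.09; W sinα = 78.7
Σc'Δl = 250.2 kN/m; ΣN' = 826.9 kN/m; ΣW sinα = 355.8 kN/m
Resisting = 250.2 + 826.9·tan27.3° = 250.2 + 426.8 = 677.0 kN/m
FS = 677.0 / 355.8 = 1.903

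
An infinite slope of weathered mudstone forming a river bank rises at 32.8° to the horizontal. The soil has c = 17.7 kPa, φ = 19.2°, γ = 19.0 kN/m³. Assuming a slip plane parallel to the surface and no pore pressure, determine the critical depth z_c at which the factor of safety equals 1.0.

z_c = 4.45 m

Setting FS = 1.00 in FS = [c + γz cos²β tanφ] / [γz sinβ cosβ] and solving for z:
z = c / [γ cosβ (FS·sinβ − cosβ·tanφ)]
  = 17.7 / [19.0·cos32.8°·(1.00·sin32.8° − cos32.8°·tan19.2°)]
  = 17.7 / [19.0·0.8406·(1.00·0.5417 − 0.8406·0.3482)]
  = 17.7 / 3.9766 = 4.451 m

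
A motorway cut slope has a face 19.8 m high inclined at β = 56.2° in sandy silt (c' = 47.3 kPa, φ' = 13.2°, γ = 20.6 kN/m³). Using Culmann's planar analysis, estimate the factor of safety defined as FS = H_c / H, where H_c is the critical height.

FS = 1.40

H_c = (4c'/γ) · sinβ cosφ' / [1 − cos(β − φ')]
    = (4·47.3/20.6) · sin56.2°·cos13.2° / [1 − cos43.0°]
    = 9.184 · 0.8090 / 0.2686 = 27.66 m
FS = H_c / H = 27.66 / 19.8 = 1.397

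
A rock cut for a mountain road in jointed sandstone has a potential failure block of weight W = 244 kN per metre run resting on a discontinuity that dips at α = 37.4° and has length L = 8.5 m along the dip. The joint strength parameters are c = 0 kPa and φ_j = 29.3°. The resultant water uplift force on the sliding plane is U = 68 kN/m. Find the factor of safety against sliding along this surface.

Resolving the block weight along and normal to the plane and applying the Mohr–Coulomb strength on the joint:
N' = W cosα − U = 244·cos37.4° − 68 = 125.8 kN/m
Driving force T = W sinα = 244·sin37.4° = 148.2 kN/m
Resisting force R = c·L + N'·tanφ_j = 0·8.5 + 125.8·tan29.3° = 0.0 + 70.6 = 70.6 kN/m
FS = R / T = 70.6 / 148.2 = 0.476

FS = 0.48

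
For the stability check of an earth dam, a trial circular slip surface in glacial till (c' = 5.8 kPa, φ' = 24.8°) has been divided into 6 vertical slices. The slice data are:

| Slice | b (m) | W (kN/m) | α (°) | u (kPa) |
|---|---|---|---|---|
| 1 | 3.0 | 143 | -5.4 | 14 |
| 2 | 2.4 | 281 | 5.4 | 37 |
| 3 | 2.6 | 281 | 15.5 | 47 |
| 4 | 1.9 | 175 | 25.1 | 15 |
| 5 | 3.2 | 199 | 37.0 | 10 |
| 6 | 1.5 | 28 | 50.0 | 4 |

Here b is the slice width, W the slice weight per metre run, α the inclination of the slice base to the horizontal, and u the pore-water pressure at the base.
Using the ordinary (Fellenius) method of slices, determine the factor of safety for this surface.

Ordinary method of slices: FS = Σ[c'·Δl_i + (W_i cosα_i − u_i·Δl_i)·tanφ'] / Σ W_i sinα_i, with Δl_i = b_i / cosα_i.
Slice 1: Δl = 3.0/cos(-5.4°) = 3.013 m; N'_1 = 143·cos(-5.4°) − 14·3.013 = 100.2; c'Δl = 17.48; W sinα = -13.5
Slice 2: Δl = 2.4/cos5.4° = 2.411 m; N'_2 = 281·cos5.4° − 37·2.411 = 190.6; c'Δl = 13.98; W sinα = 26.4
Slice 3: Δl = 2.6/cos15.5° = 2.698 m; N'_3 = 281·cos15.5° − 47·2.698 = 144.0; c'Δl = 15.65; W sinα = 75.1
Slice 4: Δl = 1.9/cos25.1° = 2.098 m; N'_4 = 175·cos25.1° − 15·2.098 = 127.0; c'Δl = 12.17; W sinα = 74.2
Slice 5: Δl = 3.2/cos37.0° = 4.007 m; N'_5 = 199·cos37.0° − 10·4.007 = 118.9; c'Δl = 23.24; W sinα = 119.8
Slice 6: Δl = 1.5/cos50.0° = 2.334 m; N'_6 = 28·cos50.0° − 4·2.334 = 8.7; c'Δl = 13.53; W sinα = 21.4
Σc'Δl = 96.1 kN/m; ΣN' = 689.2 kN/m; ΣW sinα = 303.5 kN/m
Resisting = 96.1 + 689.2·tan24.8° = 96.1 + 318.5 = 414.5 kN/m
FS = 414.5 / 303.5 = 1.366

FS = 1.37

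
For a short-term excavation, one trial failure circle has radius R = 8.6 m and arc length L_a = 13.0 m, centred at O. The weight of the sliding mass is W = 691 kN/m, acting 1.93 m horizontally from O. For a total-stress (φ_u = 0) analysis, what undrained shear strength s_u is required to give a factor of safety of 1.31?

s_u = 15.6 kPa

FS = s_u·L_a·R / (W·d), so s_u = FS·W·d / (L_a·R).
s_u = 1.31·691·1.93 / (13.00·8.6) = 1747.1 / 111.80 = 15.63 kPa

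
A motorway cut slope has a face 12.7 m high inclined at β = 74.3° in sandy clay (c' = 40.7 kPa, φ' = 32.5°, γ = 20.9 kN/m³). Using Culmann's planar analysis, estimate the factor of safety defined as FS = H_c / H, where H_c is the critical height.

H_c = (4c'/γ) · sinβ cosφ' / [1 − cos(β − φ')]
    = (4·40.7/20.9) · sin74.3°·cos32.5° / [1 − cos41.8°]
    = 7.789 · 0.8119 / 0.2545 = 24.85 m
FS = H_c / H = 24.85 / 12.7 = 1.957

FS = 1.96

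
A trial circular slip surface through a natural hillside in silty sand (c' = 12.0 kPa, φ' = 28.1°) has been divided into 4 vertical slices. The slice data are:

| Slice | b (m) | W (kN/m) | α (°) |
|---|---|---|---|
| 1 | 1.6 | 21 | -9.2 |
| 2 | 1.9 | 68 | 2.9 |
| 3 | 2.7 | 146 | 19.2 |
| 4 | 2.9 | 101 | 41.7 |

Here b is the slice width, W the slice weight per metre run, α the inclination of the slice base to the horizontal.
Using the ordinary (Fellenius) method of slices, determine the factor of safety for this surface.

FS = 2.47

Ordinary method of slices: FS = Σ[c'·Δl_i + (W_i cosα_i)·tanφ'] / Σ W_i sinα_i, with Δl_i = b_i / cosα_i.
Slice 1: Δl = 1.6/cos(-9.2°) = 1.621 m; N'_1 = 21·cos(-9.2°) = 20.7; c'Δl = 19.45; W sinα = -3.4
Slice 2: Δl = 1.9/cos2.9° = 1.902 m; N'_2 = 68·cos2.9° = 67.9; c'Δl = 22.83; W sinα = 3.4
Slice 3: Δl = 2.7/cos19.2° = 2.859 m; N'_3 = 146·cos19.2° = 137.9; c'Δl = 34.31; W sinα = 48.0
Slice 4: Δl = 2.9/cos41.7° = 3.884 m; N'_4 = 101·cos41.7° = 75.4; c'Δl = 46.61; W sinα = 67.2
Σc'Δl = 123.2 kN/m; ΣN' = 301.9 kN/m; ΣW sinα = 115.3 kN/m
Resisting = 123.2 + 301.9·tan28.1° = 123.2 + 161.2 = 284.4 kN/m
FS = 284.4 / 115.3 = 2.467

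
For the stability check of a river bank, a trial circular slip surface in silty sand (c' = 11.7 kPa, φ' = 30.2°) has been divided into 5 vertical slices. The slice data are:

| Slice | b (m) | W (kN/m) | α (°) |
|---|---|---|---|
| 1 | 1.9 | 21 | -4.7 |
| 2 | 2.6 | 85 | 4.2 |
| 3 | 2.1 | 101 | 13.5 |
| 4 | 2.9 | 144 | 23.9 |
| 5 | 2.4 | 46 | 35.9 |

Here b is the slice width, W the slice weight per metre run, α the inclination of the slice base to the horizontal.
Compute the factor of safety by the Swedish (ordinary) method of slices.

FS = 3.24

Ordinary method of slices: FS = Σ[c'·Δl_i + (W_i cosα_i)·tanφ'] / Σ W_i sinα_i, with Δl_i = b_i / cosα_i.
Slice 1: Δl = 1.9/cos(-4.7°) = 1.906 m; N'_1 = 21·cos(-4.7°) = 20.9; c'Δl = 22.31; W sinα = -1.7
Slice 2: Δl = 2.6/cos4.2° = 2.607 m; N'_2 = 85·cos4.2° = 84.8; c'Δl = 30.50; W sinα = 6.2
Slice 3: Δl = 2.1/cos13.5° = 2.160 m; N'_3 = 101·cos13.5° = 98.2; c'Δl = 25.27; W sinα = 23.6
Slice 4: Δl = 2.9/cos23.9° = 3.172 m; N'_4 = 144·cos23.9° = 131.7; c'Δl = 37.11; W sinα = 58.3
Slice 5: Δl = 2.4/cos35.9° = 2.963 m; N'_5 = 46·cos35.9° = 37.3; c'Δl = 34.66; W sinα = 27.0
Σc'Δl = 149.9 kN/m; ΣN' = 372.8 kN/m; ΣW sinα = 113.4 kN/m
Resisting = 149.9 + 372.8·tan30.2° = 149.9 + 217.0 = 366.8 kN/m
FS = 366.8 / 113.4 = 3.235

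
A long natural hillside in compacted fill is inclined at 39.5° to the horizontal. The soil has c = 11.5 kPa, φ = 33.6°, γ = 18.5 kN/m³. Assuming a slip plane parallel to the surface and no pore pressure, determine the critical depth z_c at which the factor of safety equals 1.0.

z_c = 6.53 m

Setting FS = 1.00 in FS = [c + γz cos²β tanφ] / [γz sinβ cosβ] and solving for z:
z = c / [γ cosβ (FS·sinβ − cosβ·tanφ)]
  = 11.5 / [18.5·cos39.5°·(1.00·sin39.5° − cos39.5°·tan33.6°)]
  = 11.5 / [18.5·0.7716·(1.00·0.6361 − 0.7716·0.6644)]
  = 11.5 / 1.7617 = 6.528 m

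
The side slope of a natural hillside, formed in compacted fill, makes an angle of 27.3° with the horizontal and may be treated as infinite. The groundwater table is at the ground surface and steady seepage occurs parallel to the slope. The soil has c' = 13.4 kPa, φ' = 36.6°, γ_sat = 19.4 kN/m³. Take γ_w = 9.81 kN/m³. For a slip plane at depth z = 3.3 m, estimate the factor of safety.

With seepage parallel to the slope and the water table at the surface, the effective normal stress on the slip plane uses the buoyant unit weight γ' = γ_sat − γ_w while the driving shear stress uses γ_sat:
FS = [c' + γ' z cos²β tanφ'] / [γ_sat z sinβ cosβ]
γ' = 19.4 − 9.81 = 9.59 kN/m³
Numerator = 13.4 + 9.59·3.3·cos²27.3°·tan36.6° = 13.4 + 9.59·3.3·0.7896·0.7427 = 31.959 kPa
Denominator = 19.4·3.3·sin27.3°·cos27.3° = 19.4·3.3·0.4586·0.8886 = 26.092 kPa
FS = 31.959 / 26.092 = 1.225

FS = 1.22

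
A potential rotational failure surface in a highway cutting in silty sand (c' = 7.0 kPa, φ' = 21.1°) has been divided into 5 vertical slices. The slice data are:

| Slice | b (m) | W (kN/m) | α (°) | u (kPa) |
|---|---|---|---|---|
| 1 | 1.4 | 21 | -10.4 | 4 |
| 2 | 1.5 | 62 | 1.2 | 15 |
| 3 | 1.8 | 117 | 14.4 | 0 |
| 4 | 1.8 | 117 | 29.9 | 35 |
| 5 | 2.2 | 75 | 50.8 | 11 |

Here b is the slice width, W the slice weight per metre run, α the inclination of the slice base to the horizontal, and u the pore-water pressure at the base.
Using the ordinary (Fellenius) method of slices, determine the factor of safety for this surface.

FS = 1.06

Ordinary method of slices: FS = Σ[c'·Δl_i + (W_i cosα_i − u_i·Δl_i)·tanφ'] / Σ W_i sinα_i, with Δl_i = b_i / cosα_i.
Slice 1: Δl = 1.4/cos(-10.4°) = 1.423 m; N'_1 = 21·cos(-10.4°) − 4·1.423 = 15.0; c'Δl = 9.96; W sinα = -3.8
Slice 2: Δl = 1.5/cos1.2° = 1.500 m; N'_2 = 62·cos1.2° − 15·1.500 = 39.5; c'Δl = 10.50; W sinα = 1.3
Slice 3: Δl = 1.8/cos14.4° = 1.858 m; N'_3 = 117·cos14.4° − 0·1.858 = 113.3; c'Δl = 13.01; W sinα = 29.1
Slice 4: Δl = 1.8/cos29.9° = 2.076 m; N'_4 = 117·cos29.9° − 35·2.076 = 28.8; c'Δl = 14.53; W sinα = 58.3
Slice 5: Δl = 2.2/cos50.8° = 3.481 m; N'_5 = 75·cos50.8° − 11·3.481 = 9.1; c'Δl = 24.37; W sinα = 58.1
Σc'Δl = 72.4 kN/m; ΣN' = 205.6 kN/m; ΣW sinα = 143.0 kN/m
Resisting = 72.4 + 205.6·tan21.1° = 72.4 + 79.3 = 151.7 kN/m
FS = 151.7 / 143.0 = 1.061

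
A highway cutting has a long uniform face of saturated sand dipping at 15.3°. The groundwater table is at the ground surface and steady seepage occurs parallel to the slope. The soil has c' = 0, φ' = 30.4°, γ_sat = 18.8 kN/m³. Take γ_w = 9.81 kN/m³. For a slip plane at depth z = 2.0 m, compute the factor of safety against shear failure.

With seepage parallel to the slope and the water table at the surface, the effective normal stress on the slip plane uses the buoyant unit weight γ' = γ_sat − γ_w while the driving shear stress uses γ_sat:
FS = [c' + γ' z cos²β tanφ'] / [γ_sat z sinβ cosβ]
(For c' = 0 this reduces to FS = (γ'/γ_sat)·tanφ'/tanβ.)
γ' = 18.8 − 9.81 = 8.99 kN/m³
Numerator = 0.0 + 8.99·2.0·cos²15.3°·tan30.4° = 0.0 + 8.99·2.0·0.9304·0.5867 = 9.814 kPa
Denominator = 18.8·2.0·sin15.3°·cos15.3° = 18.8·2.0·0.2639·0.9646 = 9.570 kPa
FS = 9.814 / 9.570 = 1.026

FS = 1.03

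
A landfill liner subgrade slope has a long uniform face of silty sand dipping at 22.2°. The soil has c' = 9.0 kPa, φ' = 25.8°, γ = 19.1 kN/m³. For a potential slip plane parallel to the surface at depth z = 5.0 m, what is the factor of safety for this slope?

FS = 1.45

For an infinite slope with a slip plane parallel to the surface (no pore pressure): FS = [c' + γz cos²β tanφ'] / [γz sinβ cosβ].
γz = 19.1·5.0 = 95.50 kN/m²
Numerator = 9.0 + 95.50·cos²22.2°·tan25.8° = 9.0 + 95.50·0.8572·0.4834 = 48.576 kPa
Denominator = 95.50·sin22.2°·cos22.2° = 95.50·0.3778·0.9259 = 33.409 kPa
FS = 48.576 / 33.409 = 1.454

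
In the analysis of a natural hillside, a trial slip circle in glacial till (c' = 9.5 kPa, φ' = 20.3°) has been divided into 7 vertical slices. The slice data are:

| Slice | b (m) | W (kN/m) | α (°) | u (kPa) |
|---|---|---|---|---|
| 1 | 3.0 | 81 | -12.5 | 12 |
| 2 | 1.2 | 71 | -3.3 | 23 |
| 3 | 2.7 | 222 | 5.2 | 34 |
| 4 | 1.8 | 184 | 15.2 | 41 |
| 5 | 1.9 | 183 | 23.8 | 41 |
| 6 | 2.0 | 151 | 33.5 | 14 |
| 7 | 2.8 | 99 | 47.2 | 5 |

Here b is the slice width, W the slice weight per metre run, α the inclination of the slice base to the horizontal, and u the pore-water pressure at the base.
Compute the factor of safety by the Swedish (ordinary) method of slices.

Ordinary method of slices: FS = Σ[c'·Δl_i + (W_i cosα_i − u_i·Δl_i)·tanφ'] / Σ W_i sinα_i, with Δl_i = b_i / cosα_i.
Slice 1: Δl = 3.0/cos(-12.5°) = 3.073 m; N'_1 = 81·cos(-12.5°) − 12·3.073 = 42.2; c'Δl = 29.19; W sinα = -17.5
Slice 2: Δl = 1.2/cos(-3.3°) = 1.202 m; N'_2 = 71·cos(-3.3°) − 23·1.202 = 43.2; c'Δl = 11.42; W sinα = -4.1
Slice 3: Δl = 2.7/cos5.2° = 2.711 m; N'_3 = 222·cos5.2° − 34·2.711 = 128.9; c'Δl = 25.76; W sinα = 20.1
Slice 4: Δl = 1.8/cos15.2° = 1.865 m; N'_4 = 184·cos15.2° − 41·1.865 = 101.1; c'Δl = 17.72; W sinα = 48.2
Slice 5: Δl = 1.9/cos23.8° = 2.077 m; N'_5 = 183·cos23.8° − 41·2.077 = 82.3; c'Δl = 19.73; W sinα = 73.8
Slice 6: Δl = 2.0/cos33.5° = 2.398 m; N'_6 = 151·cos33.5° − 14·2.398 = 92.3; c'Δl = 22.78; W sinα = 83.3
Slice 7: Δl = 2.8/cos47.2° = 4.121 m; N'_7 = 99·cos47.2° − 5·4.121 = 46.7; c'Δl = 39.15; W sinα = 72.6
Σc'Δl = 165.7 kN/m; ΣN' = 536.7 kN/m; ΣW sinα = 276.6 kN/m
Resisting = 165.7 + 536.7·tan20.3° = 165.7 + 198.5 = 364.3 kN/m
FS = 364.3 / 276.6 = 1.317

FS = 1.32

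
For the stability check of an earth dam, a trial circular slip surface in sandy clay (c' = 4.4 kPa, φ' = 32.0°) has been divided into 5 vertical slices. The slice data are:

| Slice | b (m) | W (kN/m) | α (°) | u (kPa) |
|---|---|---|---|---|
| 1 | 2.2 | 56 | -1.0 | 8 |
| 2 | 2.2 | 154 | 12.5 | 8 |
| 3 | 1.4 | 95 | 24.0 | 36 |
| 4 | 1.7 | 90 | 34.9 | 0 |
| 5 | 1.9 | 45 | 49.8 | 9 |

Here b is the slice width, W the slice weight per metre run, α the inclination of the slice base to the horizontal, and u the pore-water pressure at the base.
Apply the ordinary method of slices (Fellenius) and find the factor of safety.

FS = 1.42

Ordinary method of slices: FS = Σ[c'·Δl_i + (W_i cosα_i − u_i·Δl_i)·tanφ'] / Σ W_i sinα_i, with Δl_i = b_i / cosα_i.
Slice 1: Δl = 2.2/cos(-1.0°) = 2.200 m; N'_1 = 56·cos(-1.0°) − 8·2.200 = 38.4; c'Δl = 9.68; W sinα = -1.0
Slice 2: Δl = 2.2/cos12.5° = 2.253 m; N'_2 = 154·cos12.5° − 8·2.253 = 132.3; c'Δl = 9.92; W sinα = 33.3
Slice 3: Δl = 1.4/cos24.0° = 1.532 m; N'_3 = 95·cos24.0° − 36·1.532 = 31.6; c'Δl = 6.74; W sinα = 38.6
Slice 4: Δl = 1.7/cos34.9° = 2.073 m; N'_4 = 90·cos34.9° − 0·2.073 = 73.8; c'Δl = 9.12; W sinα = 51.5
Slice 5: Δl = 1.9/cos49.8° = 2.944 m; N'_5 = 45·cos49.8° − 9·2.944 = 2.6; c'Δl = 12.95; W sinα = 34.4
Σc'Δl = 48.4 kN/m; ΣN' = 278.7 kN/m; ΣW sinα = 156.9 kN/m
Resisting = 48.4 + 278.7·tan32.0° = 48.4 + 174.1 = 222.6 kN/m
FS = 222.6 / 156.9 = 1.419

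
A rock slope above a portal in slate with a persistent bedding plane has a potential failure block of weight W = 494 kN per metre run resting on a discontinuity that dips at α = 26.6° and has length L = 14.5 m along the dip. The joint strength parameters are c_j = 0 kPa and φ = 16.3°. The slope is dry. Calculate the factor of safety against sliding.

Resolving the block weight along and normal to the plane and applying the Mohr–Coulomb strength on the joint:
N' = W cosα = 494·cos26.6° = 441.7 kN/m
Driving force T = W sinα = 494·sin26.6° = 221.2 kN/m
Resisting force R = c_j·L + N'·tanφ = 0·14.5 + 441.7·tan16.3° = 0.0 + 129.2 = 129.2 kN/m
FS = R / T = 129.2 / 221.2 = 0.584

FS = 0.58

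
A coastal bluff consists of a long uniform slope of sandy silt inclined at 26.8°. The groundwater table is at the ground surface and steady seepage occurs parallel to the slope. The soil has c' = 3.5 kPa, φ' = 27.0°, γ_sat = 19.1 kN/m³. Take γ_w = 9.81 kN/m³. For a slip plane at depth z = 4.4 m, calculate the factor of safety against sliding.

With seepage parallel to the slope and the water table at the surface, the effective normal stress on the slip plane uses the buoyant unit weight γ' = γ_sat − γ_w while the driving shear stress uses γ_sat:
FS = [c' + γ' z cos²β tanφ'] / [γ_sat z sinβ cosβ]
γ' = 19.1 − 9.81 = 9.29 kN/m³
Numerator = 3.5 + 9.29·4.4·cos²26.8°·tan27.0° = 3.5 + 9.29·4.4·0.7967·0.5095 = 20.093 kPa
Denominator = 19.1·4.4·sin26.8°·cos26.8° = 19.1·4.4·0.4509·0.8926 = 33.822 kPa
FS = 20.093 / 33.822 = 0.594

FS = 0.59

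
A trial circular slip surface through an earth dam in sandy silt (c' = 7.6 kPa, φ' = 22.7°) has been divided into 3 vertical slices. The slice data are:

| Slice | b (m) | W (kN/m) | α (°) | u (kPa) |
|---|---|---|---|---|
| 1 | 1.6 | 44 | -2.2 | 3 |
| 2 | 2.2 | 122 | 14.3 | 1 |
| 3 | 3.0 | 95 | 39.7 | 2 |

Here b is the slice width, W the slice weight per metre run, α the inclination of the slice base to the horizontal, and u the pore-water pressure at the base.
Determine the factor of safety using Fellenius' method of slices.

Ordinary method of slices: FS = Σ[c'·Δl_i + (W_i cosα_i − u_i·Δl_i)·tanφ'] / Σ W_i sinα_i, with Δl_i = b_i / cosα_i.
Slice 1: Δl = 1.6/cos(-2.2°) = 1.601 m; N'_1 = 44·cos(-2.2°) − 3·1.601 = 39.2; c'Δl = 12.17; W sinα = -1.7
Slice 2: Δl = 2.2/cos14.3° = 2.270 m; N'_2 = 122·cos14.3° − 1·2.270 = 115.9; c'Δl = 17.25; W sinα = 30.1
Slice 3: Δl = 3.0/cos39.7° = 3.899 m; N'_3 = 95·cos39.7° − 2·3.899 = 65.3; c'Δl = 29.63; W sinα = 60.7
Σc'Δl = 59.1 kN/m; ΣN' = 220.4 kN/m; ΣW sinα = 89.1 kN/m
Resisting = 59.1 + 220.4·tan22.7° = 59.1 + 92.2 = 151.3 kN/m
FS = 151.3 / 89.1 = 1.697

FS = 1.70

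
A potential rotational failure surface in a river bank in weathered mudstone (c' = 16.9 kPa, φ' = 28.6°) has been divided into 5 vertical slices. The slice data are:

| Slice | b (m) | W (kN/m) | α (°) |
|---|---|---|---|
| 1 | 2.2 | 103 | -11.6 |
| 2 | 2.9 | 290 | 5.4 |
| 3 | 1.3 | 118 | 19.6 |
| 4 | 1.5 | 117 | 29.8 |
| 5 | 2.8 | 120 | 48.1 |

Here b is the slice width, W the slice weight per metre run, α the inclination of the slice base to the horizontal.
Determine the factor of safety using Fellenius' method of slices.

Ordinary method of slices: FS = Σ[c'·Δl_i + (W_i cosα_i)·tanφ'] / Σ W_i sinα_i, with Δl_i = b_i / cosα_i.
Slice 1: Δl = 2.2/cos(-11.6°) = 2.246 m; N'_1 = 103·cos(-11.6°) = 100.9; c'Δl = 37.96; W sinα = -20.7
Slice 2: Δl = 2.9/cos5.4° = 2.913 m; N'_2 = 290·cos5.4° = 288.7; c'Δl = 49.23; W sinα = 27.3
Slice 3: Δl = 1.3/cos19.6° = 1.380 m; N'_3 = 118·cos19.6° = 111.2; c'Δl = 23.32; W sinα = 39.6
Slice 4: Δl = 1.5/cos29.8° = 1.729 m; N'_4 = 117·cos29.8° = 101.5; c'Δl = 29.21; W sinα = 58.1
Slice 5: Δl = 2.8/cos48.1° = 4.193 m; N'_5 = 120·cos48.1° = 80.1; c'Δl = 70.86; W sinα = 89.3
Σc'Δl = 210.6 kN/m; ΣN' = 682.4 kN/m; ΣW sinα = 193.6 kN/m
Resisting = 210.6 + 682.4·tan28.6° = 210.6 + 372.1 = 582.7 kN/m
FS = 582.7 / 193.6 = 3.009

FS = 3.01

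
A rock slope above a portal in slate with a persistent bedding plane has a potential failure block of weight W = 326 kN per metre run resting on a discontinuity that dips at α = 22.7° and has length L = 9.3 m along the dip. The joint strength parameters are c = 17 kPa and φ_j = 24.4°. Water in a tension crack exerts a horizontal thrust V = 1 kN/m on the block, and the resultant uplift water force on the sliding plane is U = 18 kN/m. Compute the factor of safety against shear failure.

FS = 2.26

Resolving the block weight along and normal to the plane and applying the Mohr–Coulomb strength on the joint:
N' = W cosα − U − V sinα = 326·cos22.7° − 18 − 1·sin22.7° = 282.4 kN/m
Driving force T = W sinα + V cosα = 326·sin22.7° + 1·cos22.7° = 126.7 kN/m
Resisting force R = c·L + N'·tanφ_j = 17·9.3 + 282.4·tan24.4° = 158.1 + 128.1 = 286.2 kN/m
FS = R / T = 286.2 / 126.7 = 2.258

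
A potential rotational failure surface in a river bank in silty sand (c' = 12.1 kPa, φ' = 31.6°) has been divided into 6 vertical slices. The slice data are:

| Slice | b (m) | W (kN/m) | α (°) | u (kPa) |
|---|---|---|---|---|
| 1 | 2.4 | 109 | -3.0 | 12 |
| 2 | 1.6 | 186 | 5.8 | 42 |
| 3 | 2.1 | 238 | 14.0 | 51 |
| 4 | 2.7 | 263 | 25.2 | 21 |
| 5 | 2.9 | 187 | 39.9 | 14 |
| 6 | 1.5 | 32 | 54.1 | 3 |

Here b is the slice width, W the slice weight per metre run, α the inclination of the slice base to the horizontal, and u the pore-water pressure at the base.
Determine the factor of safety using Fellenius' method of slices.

FS = 1.69

Ordinary method of slices: FS = Σ[c'·Δl_i + (W_i cosα_i − u_i·Δl_i)·tanφ'] / Σ W_i sinα_i, with Δl_i = b_i / cosα_i.
Slice 1: Δl = 2.4/cos(-3.0°) = 2.403 m; N'_1 = 109·cos(-3.0°) − 12·2.403 = 80.0; c'Δl = 29.08; W sinα = -5.7
Slice 2: Δl = 1.6/cos5.8° = 1.608 m; N'_2 = 186·cos5.8° − 42·1.608 = 117.5; c'Δl = 19.46; W sinα = 18.8
Slice 3: Δl = 2.1/cos14.0° = 2.164 m; N'_3 = 238·cos14.0° − 51·2.164 = 120.6; c'Δl = 26.19; W sinα = 57.6
Slice 4: Δl = 2.7/cos25.2° = 2.984 m; N'_4 = 263·cos25.2° − 21·2.984 = 175.3; c'Δl = 36.11; W sinα = 112.0
Slice 5: Δl = 2.9/cos39.9° = 3.780 m; N'_5 = 187·cos39.9° − 14·3.780 = 90.5; c'Δl = 45.74; W sinα = 120.0
Slice 6: Δl = 1.5/cos54.1° = 2.558 m; N'_6 = 32·cos54.1° − 3·2.558 = 11.1; c'Δl = 30.95; W sinα = 25.9
Σc'Δl = 187.5 kN/m; ΣN' = 595.0 kN/m; ΣW sinα = 328.5 kN/m
Resisting = 187.5 + 595.0·tan31.6° = 187.5 + 366.0 = 553.6 kN/m
FS = 553.6 / 328.5 = 1.685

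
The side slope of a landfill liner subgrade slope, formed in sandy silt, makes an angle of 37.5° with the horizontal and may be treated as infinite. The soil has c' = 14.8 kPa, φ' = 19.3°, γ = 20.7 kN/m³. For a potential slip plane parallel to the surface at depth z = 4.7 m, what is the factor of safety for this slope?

FS = 0.77

For an infinite slope with a slip plane parallel to the surface (no pore pressure): FS = [c' + γz cos²β tanφ'] / [γz sinβ cosβ].
γz = 20.7·4.7 = 97.29 kN/m²
Numerator = 14.8 + 97.29·cos²37.5°·tan19.3° = 14.8 + 97.29·0.6294·0.3502 = 36.244 kPa
Denominator = 97.29·sin37.5°·cos37.5° = 97.29·0.6088·0.7934 = 46.987 kPa
FS = 36.244 / 46.987 = 0.771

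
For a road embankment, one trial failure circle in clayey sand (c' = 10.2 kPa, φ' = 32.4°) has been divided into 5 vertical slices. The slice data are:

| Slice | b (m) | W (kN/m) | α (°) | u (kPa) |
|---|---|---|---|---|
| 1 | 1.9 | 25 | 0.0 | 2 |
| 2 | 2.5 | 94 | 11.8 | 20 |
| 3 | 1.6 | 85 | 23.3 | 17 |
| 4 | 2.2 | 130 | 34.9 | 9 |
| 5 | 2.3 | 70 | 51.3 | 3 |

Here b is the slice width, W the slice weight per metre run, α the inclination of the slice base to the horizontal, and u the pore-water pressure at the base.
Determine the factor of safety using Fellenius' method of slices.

Ordinary method of slices: FS = Σ[c'·Δl_i + (W_i cosα_i − u_i·Δl_i)·tanφ'] / Σ W_i sinα_i, with Δl_i = b_i / cosα_i.
Slice 1: Δl = 1.9/cos0.0° = 1.900 m; N'_1 = 25·cos0.0° − 2·1.900 = 21.2; c'Δl = 19.38; W sinα = 0.0
Slice 2: Δl = 2.5/cos11.8° = 2.554 m; N'_2 = 94·cos11.8° − 20·2.554 = 40.9; c'Δl = 26.05; W sinα = 19.2
Slice 3: Δl = 1.6/cos23.3° = 1.742 m; N'_3 = 85·cos23.3° − 17·1.742 = 48.5; c'Δl = 17.77; W sinα = 33.6
Slice 4: Δl = 2.2/cos34.9° = 2.682 m; N'_4 = 130·cos34.9° − 9·2.682 = 82.5; c'Δl = 27.36; W sinα = 74.4
Slice 5: Δl = 2.3/cos51.3° = 3.679 m; N'_5 = 70·cos51.3° − 3·3.679 = 32.7; c'Δl = 37.52; W sinα = 54.6
Σc'Δl = 128.1 kN/m; ΣN' = 225.8 kN/m; ΣW sinα = 181.9 kN/m
Resisting = 128.1 + 225.8·tan32.4° = 128.1 + 143.3 = 271.4 kN/m
FS = 271.4 / 181.9 = 1.492

FS = 1.49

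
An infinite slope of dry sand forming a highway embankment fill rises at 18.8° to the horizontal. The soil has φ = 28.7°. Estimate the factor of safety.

FS = 1.61

For a dry cohesionless infinite slope the factor of safety is FS = tanφ / tanβ.
FS = tan28.7° / tan18.8° = 0.5475 / 0.3404 = 1.608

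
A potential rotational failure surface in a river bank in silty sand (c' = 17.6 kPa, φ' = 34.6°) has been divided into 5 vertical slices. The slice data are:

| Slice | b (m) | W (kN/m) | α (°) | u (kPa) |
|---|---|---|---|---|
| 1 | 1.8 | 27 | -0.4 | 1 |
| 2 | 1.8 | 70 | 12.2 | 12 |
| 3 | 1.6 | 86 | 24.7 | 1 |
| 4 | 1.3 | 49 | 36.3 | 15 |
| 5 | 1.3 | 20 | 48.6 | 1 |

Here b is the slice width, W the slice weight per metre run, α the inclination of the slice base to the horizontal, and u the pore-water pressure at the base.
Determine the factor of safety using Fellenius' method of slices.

Ordinary method of slices: FS = Σ[c'·Δl_i + (W_i cosα_i − u_i·Δl_i)·tanφ'] / Σ W_i sinα_i, with Δl_i = b_i / cosα_i.
Slice 1: Δl = 1.8/cos(-0.4°) = 1.800 m; N'_1 = 27·cos(-0.4°) − 1·1.800 = 25.2; c'Δl = 31.68; W sinα = -0.2
Slice 2: Δl = 1.8/cos12.2° = 1.842 m; N'_2 = 70·cos12.2° − 12·1.842 = 46.3; c'Δl = 32.41; W sinα = 14.8
Slice 3: Δl = 1.6/cos24.7° = 1.761 m; N'_3 = 86·cos24.7° − 1·1.761 = 76.4; c'Δl = 31.00; W sinα = 35.9
Slice 4: Δl = 1.3/cos36.3° = 1.613 m; N'_4 = 49·cos36.3° − 15·1.613 = 15.3; c'Δl = 28.39; W sinα = 29.0
Slice 5: Δl = 1.3/cos48.6° = 1.966 m; N'_5 = 20·cos48.6° − 1·1.966 = 11.3; c'Δl = 34.60; W sinα = 15.0
Σc'Δl = 158.1 kN/m; ΣN' = 174.4 kN/m; ΣW sinα = 94.6 kN/m
Resisting = 158.1 + 174.4·tan34.6° = 158.1 + 120.3 = 278.4 kN/m
FS = 278.4 / 94.6 = 2.945

FS = 2.94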